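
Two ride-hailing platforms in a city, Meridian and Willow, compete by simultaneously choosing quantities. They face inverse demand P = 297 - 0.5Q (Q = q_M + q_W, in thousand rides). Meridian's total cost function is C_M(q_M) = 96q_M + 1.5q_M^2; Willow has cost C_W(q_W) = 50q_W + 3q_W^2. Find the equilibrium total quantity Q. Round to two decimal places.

78.23

Meridian's profit: π_M = (297 - 0.5Q)q_M - (96q_M + (3/2)q_M²). Setting ∂π_M/∂q_M = 0: 201 - 4q_M - (1/2)(q_W) = 0.
Willow's profit: π_W = (297 - 0.5Q)q_W - (50q_W + 3q_W²). Setting ∂π_W/∂q_W = 0: 247 - 7q_W - (1/2)(q_M) = 0.
So q_M = (201 - (1/2)q_W)/4 and q_W = (247 - (1/2)q_M)/7.
Substituting one into the other gives q_M = 46.2523 and q_W = 31.9820.
Total output Q = 46.2523 + 31.9820 = 78.2342.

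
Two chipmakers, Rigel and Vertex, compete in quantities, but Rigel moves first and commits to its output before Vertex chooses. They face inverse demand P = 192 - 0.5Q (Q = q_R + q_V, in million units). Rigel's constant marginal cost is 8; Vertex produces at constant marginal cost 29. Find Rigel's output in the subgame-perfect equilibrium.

205

Solve by backward induction. Given q_R, the follower Vertex maximises π_V = (192 - (1/2)q_R - (1/2)q_V)q_V - 29q_V.
Follower FOC: 163 - (1/2)q_R - q_V = 0, so q_V(q_R) = (163 - (1/2)q_R).
The leader anticipates this reaction. Substituting into P = 192 - 0.5Q gives P = 221/2 - (1/4)q_R, so π_R = (221/2 - (1/4)q_R)q_R - 8q_R.
Maximising: ∂π_R/∂q_R = 205/2 - (1/2)q_R = 0, giving q_R = 205.
Then q_V = (163 - (1/2)·205) = 121/2.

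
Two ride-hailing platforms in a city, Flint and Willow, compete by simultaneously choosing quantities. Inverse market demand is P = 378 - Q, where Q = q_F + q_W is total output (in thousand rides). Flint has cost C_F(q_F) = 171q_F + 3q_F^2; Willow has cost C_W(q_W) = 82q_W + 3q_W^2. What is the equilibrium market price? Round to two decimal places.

322.11

Flint's profit: π_F = (378 - Q)q_F - (171q_F + 3q_F²). Setting ∂π_F/∂q_F = 0: 207 - 8q_F - (q_W) = 0.
Willow's first-order condition: 296 - 8q_W - (q_F) = 0.
Best responses: q_F = (207 - q_W)/8, q_W = (296 - q_F)/8.
Substituting one into the other gives q_F = 1360/63 and q_W = 34.3016.
Total output Q = 503/9, so price P = 378 - 503/9 = 322.1111.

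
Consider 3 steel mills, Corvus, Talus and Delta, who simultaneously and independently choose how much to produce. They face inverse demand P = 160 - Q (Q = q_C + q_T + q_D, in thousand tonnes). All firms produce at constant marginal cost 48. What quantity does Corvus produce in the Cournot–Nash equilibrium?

A representative firm's profit is π_i = q_i(160 - Q) - 48q_i.
First-order condition (treating rivals' output as given): 112 - 2q_i - Σ_{j≠i} q_j = 0.
With identical firms every q_j equals q_i, so Σ_{j≠i} q_j = 2q_i and 112 = 4q_i, giving q_i = 28.

28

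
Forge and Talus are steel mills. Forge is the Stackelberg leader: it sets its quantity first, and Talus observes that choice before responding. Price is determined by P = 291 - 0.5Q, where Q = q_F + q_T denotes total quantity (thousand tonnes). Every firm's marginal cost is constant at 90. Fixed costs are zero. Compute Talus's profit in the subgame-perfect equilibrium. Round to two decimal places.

5050.13

The follower Talus best-responds to any q_F: π_T = (291 - 0.5Q)q_T - 90q_T.
∂π_T/∂q_T = 201 - (1/2)q_F - q_T = 0 gives the reaction function q_T = (201 - (1/2)q_F).
The leader anticipates this reaction. Substituting into P = 291 - 0.5Q gives P = 381/2 - (1/4)q_F, so π_F = (381/2 - (1/4)q_F)q_F - 90q_F.
Leader FOC: 201/2 - (1/2)q_F = 0, so q_F = 201.
Then q_T = (201 - (1/2)·201) = 201/2.
Price P = 291 - (1/2)·(603/2) = 561/4.
Talus's profit: (561/4 - 90)·(201/2) = 5050.1250.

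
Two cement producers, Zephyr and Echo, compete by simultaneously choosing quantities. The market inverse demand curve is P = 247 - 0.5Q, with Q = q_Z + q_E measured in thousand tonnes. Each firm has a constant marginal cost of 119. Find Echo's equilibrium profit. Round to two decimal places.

A representative firm's profit is π_i = q_i(247 - 0.5Q) - 119q_i.
Setting ∂π_i/∂q_i = 0 with rivals' quantities fixed: 128 - q_i - (1/2)q_j = 0.
With identical firms every q_j equals q_i, so q_j = q_i and 128 = (3/2)q_i, giving q_i = 256/3.
Price P = 247 - (1/2)·(512/3) = 485/3.
Echo's profit: (485/3 - 119)·(256/3) = 3640.8889.

3640.89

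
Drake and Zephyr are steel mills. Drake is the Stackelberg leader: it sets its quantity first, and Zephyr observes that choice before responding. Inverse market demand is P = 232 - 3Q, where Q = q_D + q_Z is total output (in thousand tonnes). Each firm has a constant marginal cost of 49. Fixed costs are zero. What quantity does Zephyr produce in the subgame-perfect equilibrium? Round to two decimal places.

15.25

Solve by backward induction. Given q_D, the follower Zephyr maximises π_Z = (232 - 3q_D - 3q_Z)q_Z - 49q_Z.
Setting the follower's marginal profit to zero, 183 - 3q_D - 6q_Z = 0, i.e. q_Z = (183 - 3q_D)/6.
Drake substitutes q_Z(q_D) into its own profit: π_D = q_D(232 - 3q_D - (183 - 3q_D)/2) - 49q_D = (281/2 - (3/2)q_D)q_D - 49q_D.
Maximising: ∂π_D/∂q_D = 183/2 - 3q_D = 0, giving q_D = 61/2.
Then q_Z = (183 - 3·(61/2))/6 = 61/4.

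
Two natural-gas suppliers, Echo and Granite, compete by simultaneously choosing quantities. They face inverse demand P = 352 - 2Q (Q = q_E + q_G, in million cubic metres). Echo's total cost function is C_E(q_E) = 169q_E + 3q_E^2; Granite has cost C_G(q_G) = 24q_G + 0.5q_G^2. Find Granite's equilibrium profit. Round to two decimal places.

10032.37

Echo's profit: π_E = (352 - 2Q)q_E - (169q_E + 3q_E²). Setting ∂π_E/∂q_E = 0: 183 - 10q_E - 2(q_G) = 0.
Granite's profit: π_G = (352 - 2Q)q_G - (24q_G + (1/2)q_G²). Setting ∂π_G/∂q_G = 0: 328 - 5q_G - 2(q_E) = 0.
So q_E = (183 - 2q_G)/10 and q_G = (328 - 2q_E)/5.
Solving the pair: q_E = 259/46, q_G = 1457/23.
Price P = 352 - 2·68.9783 = 214.0435.
Granite's profit: 214.0435·(1457/23) - 24·(1457/23) - (1/2)(1457/23)² = 10032.3677.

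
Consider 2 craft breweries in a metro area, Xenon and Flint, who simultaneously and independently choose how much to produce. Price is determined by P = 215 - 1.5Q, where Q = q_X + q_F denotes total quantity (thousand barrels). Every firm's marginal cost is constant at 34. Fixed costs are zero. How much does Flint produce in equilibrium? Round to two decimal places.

A representative firm's profit is π_i = q_i(215 - 1.5Q) - 34q_i.
Setting ∂π_i/∂q_i = 0 with rivals' quantities fixed: 181 - 3q_i - (3/2)q_j = 0.
By symmetry each firm produces the same amount; substituting q_j = q_i yields q_i = 181/(9/2) = 362/9.

40.22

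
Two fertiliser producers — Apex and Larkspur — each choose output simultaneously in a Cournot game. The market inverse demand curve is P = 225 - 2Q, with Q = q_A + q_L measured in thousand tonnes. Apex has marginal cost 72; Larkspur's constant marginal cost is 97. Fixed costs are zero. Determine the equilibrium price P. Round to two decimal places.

131.33

Apex's profit: π_A = (225 - 2Q)q_A - (72q_A). Setting ∂π_A/∂q_A = 0: 153 - 4q_A - 2(q_L) = 0.
Larkspur's first-order condition: 128 - 4q_L - 2(q_A) = 0.
So q_A = (153 - 2q_L)/4 and q_L = (128 - 2q_A)/4.
Solving the pair: q_A = 89/3, q_L = 103/6.
Total output Q = 281/6, so price P = 225 - 2·(281/6) = 394/3.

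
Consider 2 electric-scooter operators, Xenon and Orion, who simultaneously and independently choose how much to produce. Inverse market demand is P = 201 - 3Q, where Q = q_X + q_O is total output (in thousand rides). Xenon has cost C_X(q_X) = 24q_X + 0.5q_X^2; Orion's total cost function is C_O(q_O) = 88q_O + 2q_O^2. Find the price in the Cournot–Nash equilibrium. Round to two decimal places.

117.84

Xenon's profit: π_X = (201 - 3Q)q_X - (24q_X + (1/2)q_X²). Setting ∂π_X/∂q_X = 0: 177 - 7q_X - 3(q_O) = 0.
Orion's first-order condition: 113 - 10q_O - 3(q_X) = 0.
Rearranging gives the reaction functions q_X = (177 - 3q_O)/7 and q_O = (113 - 3q_X)/10.
Substituting one into the other gives q_X = 1431/61 and q_O = 260/61.
Total output Q = 1691/61, so price P = 201 - 3·(1691/61) = 117.8361.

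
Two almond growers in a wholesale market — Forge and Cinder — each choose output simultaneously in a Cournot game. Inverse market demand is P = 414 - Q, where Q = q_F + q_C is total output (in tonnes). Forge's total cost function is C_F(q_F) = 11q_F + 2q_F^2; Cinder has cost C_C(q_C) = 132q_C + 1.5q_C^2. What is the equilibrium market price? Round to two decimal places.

309.79

Forge's profit: π_F = (414 - Q)q_F - (11q_F + 2q_F²). Setting ∂π_F/∂q_F = 0: 403 - 6q_F - (q_C) = 0.
Cinder's profit: π_C = (414 - Q)q_C - (132q_C + (3/2)q_C²). Setting ∂π_C/∂q_C = 0: 282 - 5q_C - (q_F) = 0.
So q_F = (403 - q_C)/6 and q_C = (282 - q_F)/5.
Solving the pair: q_F = 1733/29, q_C = 1289/29.
Total output Q = 104.2069, so price P = 414 - 104.2069 = 309.7931.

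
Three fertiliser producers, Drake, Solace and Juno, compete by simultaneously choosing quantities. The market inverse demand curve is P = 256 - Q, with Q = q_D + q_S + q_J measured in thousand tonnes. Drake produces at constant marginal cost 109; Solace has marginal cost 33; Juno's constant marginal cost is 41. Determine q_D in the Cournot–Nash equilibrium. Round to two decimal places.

0.75

Drake's profit: π_D = (256 - Q)q_D - (109q_D). Setting ∂π_D/∂q_D = 0: 147 - 2q_D - (q_S + q_J) = 0.
Solace's profit: π_S = (256 - Q)q_S - (33q_S). Setting ∂π_S/∂q_S = 0: 223 - 2q_S - (q_D + q_J) = 0.
Juno's first-order condition: 215 - 2q_J - (q_D + q_S) = 0.
Adding the 3 first-order conditions: 585 − 4Q = 0, so Q = 585/4.
Back-substituting: q_D = (147 − 585/4) = 3/4, q_S = (223 − 585/4) = 307/4, q_J = (215 − 585/4) = 275/4.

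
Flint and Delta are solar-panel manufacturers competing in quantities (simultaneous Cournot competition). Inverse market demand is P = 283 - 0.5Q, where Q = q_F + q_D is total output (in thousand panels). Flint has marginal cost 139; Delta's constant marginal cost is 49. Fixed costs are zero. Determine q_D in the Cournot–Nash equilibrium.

216

Flint's profit: π_F = (283 - 0.5Q)q_F - (139q_F). Setting ∂π_F/∂q_F = 0: 144 - q_F - (1/2)(q_D) = 0.
Delta's profit: π_D = (283 - 0.5Q)q_D - (49q_D). Setting ∂π_D/∂q_D = 0: 234 - q_D - (1/2)(q_F) = 0.
Best responses: q_F = (144 - (1/2)q_D), q_D = (234 - (1/2)q_F).
Substituting one into the other gives q_F = 36 and q_D = 216.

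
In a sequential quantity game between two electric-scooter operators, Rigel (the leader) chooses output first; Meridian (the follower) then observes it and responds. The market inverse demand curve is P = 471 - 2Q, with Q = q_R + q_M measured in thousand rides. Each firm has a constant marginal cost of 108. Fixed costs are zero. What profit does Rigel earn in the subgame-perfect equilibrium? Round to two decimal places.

8235.56

Solve by backward induction. Given q_R, the follower Meridian maximises π_M = (471 - 2q_R - 2q_M)q_M - 108q_M.
∂π_M/∂q_M = 363 - 2q_R - 4q_M = 0 gives the reaction function q_M = (363 - 2q_R)/4.
Rigel substitutes q_M(q_R) into its own profit: π_R = q_R(471 - 2q_R - (363 - 2q_R)/2) - 108q_R = (579/2 - q_R)q_R - 108q_R.
The leader's first-order condition 363/2 - 2q_R = 0 yields q_R = 363/4.
Then q_M = (363 - 2·(363/4))/4 = 363/8.
Price P = 471 - 2·(1089/8) = 795/4.
Rigel's profit: (795/4 - 108)·(363/4) = 8235.5625.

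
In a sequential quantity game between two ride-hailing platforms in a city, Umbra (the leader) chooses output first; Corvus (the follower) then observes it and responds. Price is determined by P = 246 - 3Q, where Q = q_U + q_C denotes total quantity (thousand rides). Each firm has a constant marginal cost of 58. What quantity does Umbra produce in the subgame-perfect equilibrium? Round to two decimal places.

Solve by backward induction. Given q_U, the follower Corvus maximises π_C = (246 - 3q_U - 3q_C)q_C - 58q_C.
∂π_C/∂q_C = 188 - 3q_U - 6q_C = 0 gives the reaction function q_C = (188 - 3q_U)/6.
Umbra substitutes q_C(q_U) into its own profit: π_U = q_U(246 - 3q_U - (188 - 3q_U)/2) - 58q_U = (152 - (3/2)q_U)q_U - 58q_U.
Leader FOC: 94 - 3q_U = 0, so q_U = 94/3.
Then q_C = (188 - 3·(94/3))/6 = 47/3.

31.33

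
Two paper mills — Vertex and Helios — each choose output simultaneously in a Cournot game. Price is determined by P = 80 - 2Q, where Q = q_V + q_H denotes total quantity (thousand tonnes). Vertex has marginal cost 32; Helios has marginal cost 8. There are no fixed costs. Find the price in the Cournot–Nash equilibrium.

40

Vertex's profit: π_V = (80 - 2Q)q_V - (32q_V). Setting ∂π_V/∂q_V = 0: 48 - 4q_V - 2(q_H) = 0.
Helios's profit: π_H = (80 - 2Q)q_H - (8q_H). Setting ∂π_H/∂q_H = 0: 72 - 4q_H - 2(q_V) = 0.
So q_V = (48 - 2q_H)/4 and q_H = (72 - 2q_V)/4.
Solving the pair: q_V = 4, q_H = 16.
Total output Q = 20, so price P = 80 - 2·20 = 40.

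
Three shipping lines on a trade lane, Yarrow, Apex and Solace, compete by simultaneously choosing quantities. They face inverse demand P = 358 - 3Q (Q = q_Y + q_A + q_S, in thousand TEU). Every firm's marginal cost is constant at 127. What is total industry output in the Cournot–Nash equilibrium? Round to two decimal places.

57.75

Each firm earns π_i = (358 - 3Q)q_i - 127q_i.
Setting ∂π_i/∂q_i = 0 with rivals' quantities fixed: 231 - 6q_i - 3·Σ_{j≠i} q_j = 0.
With identical firms every q_j equals q_i, so Σ_{j≠i} q_j = 2q_i and 231 = 12q_i, giving q_i = 77/4.
Total output Q = 77/4 + 77/4 + 77/4 = 231/4.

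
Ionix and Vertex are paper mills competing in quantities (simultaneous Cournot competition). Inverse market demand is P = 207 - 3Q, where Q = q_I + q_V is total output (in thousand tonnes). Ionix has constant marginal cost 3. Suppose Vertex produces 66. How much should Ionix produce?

1

With the rival's output fixed at 66, Ionix's profit is π_I = (207 - 3·66 - 3q_I)q_I - (3q_I) = (9 - 3q_I)q_I - (3q_I).
∂π_I/∂q_I = 6 - 6q_I = 0, so q_I = 1.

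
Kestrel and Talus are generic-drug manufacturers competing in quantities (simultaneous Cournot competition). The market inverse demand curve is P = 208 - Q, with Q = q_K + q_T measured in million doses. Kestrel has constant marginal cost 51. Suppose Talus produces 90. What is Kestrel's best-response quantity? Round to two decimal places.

With the rival's output fixed at 90, Kestrel's profit is π_K = (208 - 90 - q_K)q_K - (51q_K) = (118 - q_K)q_K - (51q_K).
∂π_K/∂q_K = 67 - 2q_K = 0, so q_K = 67/2.

33.50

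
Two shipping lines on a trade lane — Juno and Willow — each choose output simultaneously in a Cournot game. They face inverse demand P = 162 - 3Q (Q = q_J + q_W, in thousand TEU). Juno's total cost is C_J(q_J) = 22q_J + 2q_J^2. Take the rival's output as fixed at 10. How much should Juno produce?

11

With the rival's output fixed at 10, Juno's profit is π_J = (162 - 3·10 - 3q_J)q_J - (22q_J + 2q_J²) = (132 - 3q_J)q_J - (22q_J + 2q_J²).
∂π_J/∂q_J = 110 - 10q_J = 0, so q_J = 11.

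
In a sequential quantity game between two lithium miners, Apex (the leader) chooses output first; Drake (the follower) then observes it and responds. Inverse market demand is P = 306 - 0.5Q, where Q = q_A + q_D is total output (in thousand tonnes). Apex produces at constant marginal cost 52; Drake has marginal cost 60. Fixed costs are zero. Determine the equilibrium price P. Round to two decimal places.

The follower Drake best-responds to any q_A: π_D = (306 - 0.5Q)q_D - 60q_D.
Follower FOC: 246 - (1/2)q_A - q_D = 0, so q_D(q_A) = (246 - (1/2)q_A).
Apex substitutes q_D(q_A) into its own profit: π_A = q_A(306 - (1/2)q_A - (246 - (1/2)q_A)/2) - 52q_A = (183 - (1/4)q_A)q_A - 52q_A.
The leader's first-order condition 131 - (1/2)q_A = 0 yields q_A = 262.
Then q_D = (246 - (1/2)·262) = 115.
Total output Q = 377, so price P = 306 - (1/2)·377 = 235/2.

117.50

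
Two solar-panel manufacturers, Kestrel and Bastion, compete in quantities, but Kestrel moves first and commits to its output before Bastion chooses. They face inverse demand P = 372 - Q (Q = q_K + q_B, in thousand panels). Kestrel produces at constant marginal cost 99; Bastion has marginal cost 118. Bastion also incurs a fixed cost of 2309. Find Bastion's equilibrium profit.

The follower Bastion best-responds to any q_K: π_B = (372 - Q)q_B - 118q_B.
Setting the follower's marginal profit to zero, 254 - q_K - 2q_B = 0, i.e. q_B = (254 - q_K)/2.
The leader anticipates this reaction. Substituting into P = 372 - Q gives P = 245 - (1/2)q_K, so π_K = (245 - (1/2)q_K)q_K - 99q_K.
The leader's first-order condition 146 - q_K = 0 yields q_K = 146.
Then q_B = (254 - 146)/2 = 54.
Price P = 372 - 200 = 172.
Bastion's profit: (172 - 118)·54 - 2309 = 607.

607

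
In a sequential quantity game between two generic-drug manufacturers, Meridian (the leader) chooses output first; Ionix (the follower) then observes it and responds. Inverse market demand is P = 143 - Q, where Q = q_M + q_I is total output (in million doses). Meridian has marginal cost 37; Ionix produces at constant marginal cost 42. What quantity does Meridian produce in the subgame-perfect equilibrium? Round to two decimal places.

55.50

Solve by backward induction. Given q_M, the follower Ionix maximises π_I = (143 - q_M - q_I)q_I - 42q_I.
Setting the follower's marginal profit to zero, 101 - q_M - 2q_I = 0, i.e. q_I = (101 - q_M)/2.
The leader anticipates this reaction. Substituting into P = 143 - Q gives P = 185/2 - (1/2)q_M, so π_M = (185/2 - (1/2)q_M)q_M - 37q_M.
The leader's first-order condition 111/2 - q_M = 0 yields q_M = 111/2.
Then q_I = (101 - 111/2)/2 = 91/4.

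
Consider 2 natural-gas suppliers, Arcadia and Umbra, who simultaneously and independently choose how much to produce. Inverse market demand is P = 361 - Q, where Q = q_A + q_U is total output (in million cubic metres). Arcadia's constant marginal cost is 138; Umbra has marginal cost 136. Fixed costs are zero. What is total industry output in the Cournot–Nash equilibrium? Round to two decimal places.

Arcadia's profit: π_A = (361 - Q)q_A - (138q_A). Setting ∂π_A/∂q_A = 0: 223 - 2q_A - (q_U) = 0.
Umbra's profit: π_U = (361 - Q)q_U - (136q_U). Setting ∂π_U/∂q_U = 0: 225 - 2q_U - (q_A) = 0.
So q_A = (223 - q_U)/2 and q_U = (225 - q_A)/2.
Substituting one into the other gives q_A = 221/3 and q_U = 227/3.
Total output Q = 221/3 + 227/3 = 448/3.

149.33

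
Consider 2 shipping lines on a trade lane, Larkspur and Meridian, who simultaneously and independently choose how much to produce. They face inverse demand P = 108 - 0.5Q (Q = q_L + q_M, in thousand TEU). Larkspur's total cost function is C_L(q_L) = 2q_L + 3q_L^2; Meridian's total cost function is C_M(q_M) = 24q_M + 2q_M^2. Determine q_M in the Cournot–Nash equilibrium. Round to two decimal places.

Larkspur's profit: π_L = (108 - 0.5Q)q_L - (2q_L + 3q_L²). Setting ∂π_L/∂q_L = 0: 106 - 7q_L - (1/2)(q_M) = 0.
Meridian's first-order condition: 84 - 5q_M - (1/2)(q_L) = 0.
So q_L = (106 - (1/2)q_M)/7 and q_M = (84 - (1/2)q_L)/5.
Substituting one into the other gives q_L = 1952/139 and q_M = 15.3957.

15.40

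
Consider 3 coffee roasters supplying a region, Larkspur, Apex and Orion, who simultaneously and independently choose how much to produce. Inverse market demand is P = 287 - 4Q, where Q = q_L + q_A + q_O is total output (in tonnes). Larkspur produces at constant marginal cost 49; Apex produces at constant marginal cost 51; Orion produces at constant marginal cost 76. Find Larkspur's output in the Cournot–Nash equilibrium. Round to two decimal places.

Larkspur's profit: π_L = (287 - 4Q)q_L - (49q_L). Setting ∂π_L/∂q_L = 0: 238 - 8q_L - 4(q_A + q_O) = 0.
Apex's profit: π_A = (287 - 4Q)q_A - (51q_A). Setting ∂π_A/∂q_A = 0: 236 - 8q_A - 4(q_L + q_O) = 0.
Orion's first-order condition: 211 - 8q_O - 4(q_L + q_A) = 0.
Adding the 3 conditions: 685 − 8Q − 8Q = 0, i.e. Q = 685/16.
Back-substituting: q_L = (238 − 685/4)/4 = 267/16, q_A = (236 − 685/4)/4 = 259/16, q_O = (211 − 685/4)/4 = 159/16.

16.69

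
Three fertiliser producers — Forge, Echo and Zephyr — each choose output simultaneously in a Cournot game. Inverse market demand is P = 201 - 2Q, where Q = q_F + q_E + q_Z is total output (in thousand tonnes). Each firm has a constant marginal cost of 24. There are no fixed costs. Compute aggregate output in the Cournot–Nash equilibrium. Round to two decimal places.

66.38

A representative firm's profit is π_i = q_i(201 - 2Q) - 24q_i.
First-order condition (treating rivals' output as given): 177 - 4q_i - 2·Σ_{j≠i} q_j = 0.
With identical firms every q_j equals q_i, so Σ_{j≠i} q_j = 2q_i and 177 = 8q_i, giving q_i = 177/8.
Total output Q = 177/8 + 177/8 + 177/8 = 531/8.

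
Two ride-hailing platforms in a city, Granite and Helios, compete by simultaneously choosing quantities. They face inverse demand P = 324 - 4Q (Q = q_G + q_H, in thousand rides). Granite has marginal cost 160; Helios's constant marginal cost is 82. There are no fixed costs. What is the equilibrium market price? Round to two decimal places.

Granite's profit: π_G = (324 - 4Q)q_G - (160q_G). Setting ∂π_G/∂q_G = 0: 164 - 8q_G - 4(q_H) = 0.
Helios's profit: π_H = (324 - 4Q)q_H - (82q_H). Setting ∂π_H/∂q_H = 0: 242 - 8q_H - 4(q_G) = 0.
So q_G = (164 - 4q_H)/8 and q_H = (242 - 4q_G)/8.
Solving the pair: q_G = 43/6, q_H = 80/3.
Total output Q = 203/6, so price P = 324 - 4·(203/6) = 566/3.

188.67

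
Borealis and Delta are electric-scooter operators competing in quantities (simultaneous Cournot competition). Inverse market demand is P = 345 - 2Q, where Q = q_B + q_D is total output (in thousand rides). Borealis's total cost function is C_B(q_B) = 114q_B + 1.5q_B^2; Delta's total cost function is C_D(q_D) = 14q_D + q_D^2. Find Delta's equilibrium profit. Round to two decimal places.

7148.94

Borealis's profit: π_B = (345 - 2Q)q_B - (114q_B + (3/2)q_B²). Setting ∂π_B/∂q_B = 0: 231 - 7q_B - 2(q_D) = 0.
Delta's first-order condition: 331 - 6q_D - 2(q_B) = 0.
Best responses: q_B = (231 - 2q_D)/7, q_D = (331 - 2q_B)/6.
Substituting one into the other gives q_B = 362/19 and q_D = 1855/38.
Price P = 345 - 2·67.8684 = 209.2632.
Delta's profit: 209.2632·(1855/38) - 14·(1855/38) - (1855/38)² = 7148.9439.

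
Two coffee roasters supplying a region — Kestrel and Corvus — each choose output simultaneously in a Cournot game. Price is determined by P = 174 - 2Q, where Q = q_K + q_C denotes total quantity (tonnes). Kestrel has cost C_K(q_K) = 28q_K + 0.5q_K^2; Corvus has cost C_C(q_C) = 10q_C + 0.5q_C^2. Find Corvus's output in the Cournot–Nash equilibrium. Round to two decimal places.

25.14

Kestrel's profit: π_K = (174 - 2Q)q_K - (28q_K + (1/2)q_K²). Setting ∂π_K/∂q_K = 0: 146 - 5q_K - 2(q_C) = 0.
Corvus's first-order condition: 164 - 5q_C - 2(q_K) = 0.
Rearranging gives the reaction functions q_K = (146 - 2q_C)/5 and q_C = (164 - 2q_K)/5.
Substituting one into the other gives q_K = 134/7 and q_C = 176/7.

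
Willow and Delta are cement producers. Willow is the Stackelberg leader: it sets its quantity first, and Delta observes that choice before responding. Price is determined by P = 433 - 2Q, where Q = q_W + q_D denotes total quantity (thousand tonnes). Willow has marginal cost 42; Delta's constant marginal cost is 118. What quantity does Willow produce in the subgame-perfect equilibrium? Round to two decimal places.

116.75

The follower Delta best-responds to any q_W: π_D = (433 - 2Q)q_D - 118q_D.
Follower FOC: 315 - 2q_W - 4q_D = 0, so q_D(q_W) = (315 - 2q_W)/4.
Willow substitutes q_D(q_W) into its own profit: π_W = q_W(433 - 2q_W - (315 - 2q_W)/2) - 42q_W = (551/2 - q_W)q_W - 42q_W.
Maximising: ∂π_W/∂q_W = 467/2 - 2q_W = 0, giving q_W = 467/4.
Then q_D = (315 - 2·(467/4))/4 = 163/8.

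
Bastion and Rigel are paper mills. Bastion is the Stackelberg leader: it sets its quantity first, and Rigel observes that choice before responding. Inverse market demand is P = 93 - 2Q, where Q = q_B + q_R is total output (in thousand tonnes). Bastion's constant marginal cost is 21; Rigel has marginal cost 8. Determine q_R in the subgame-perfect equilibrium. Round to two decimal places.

13.88

The follower Rigel best-responds to any q_B: π_R = (93 - 2Q)q_R - 8q_R.
Follower FOC: 85 - 2q_B - 4q_R = 0, so q_R(q_B) = (85 - 2q_B)/4.
The leader anticipates this reaction. Substituting into P = 93 - 2Q gives P = 101/2 - q_B, so π_B = (101/2 - q_B)q_B - 21q_B.
The leader's first-order condition 59/2 - 2q_B = 0 yields q_B = 59/4.
Then q_R = (85 - 2·(59/4))/4 = 111/8.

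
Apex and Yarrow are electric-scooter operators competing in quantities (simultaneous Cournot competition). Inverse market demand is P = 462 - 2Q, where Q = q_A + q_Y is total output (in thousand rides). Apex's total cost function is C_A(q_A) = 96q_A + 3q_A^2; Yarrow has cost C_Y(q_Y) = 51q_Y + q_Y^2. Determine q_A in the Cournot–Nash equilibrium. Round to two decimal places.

Apex's profit: π_A = (462 - 2Q)q_A - (96q_A + 3q_A²). Setting ∂π_A/∂q_A = 0: 366 - 10q_A - 2(q_Y) = 0.
Yarrow's first-order condition: 411 - 6q_Y - 2(q_A) = 0.
Rearranging gives the reaction functions q_A = (366 - 2q_Y)/10 and q_Y = (411 - 2q_A)/6.
Solving the pair: q_A = 687/28, q_Y = 1689/28.

24.54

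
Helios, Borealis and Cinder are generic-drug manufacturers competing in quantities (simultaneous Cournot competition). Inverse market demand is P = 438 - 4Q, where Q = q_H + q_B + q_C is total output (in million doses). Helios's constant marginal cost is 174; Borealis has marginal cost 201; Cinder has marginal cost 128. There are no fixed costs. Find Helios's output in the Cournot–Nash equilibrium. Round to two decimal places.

15.31

Helios's profit: π_H = (438 - 4Q)q_H - (174q_H). Setting ∂π_H/∂q_H = 0: 264 - 8q_H - 4(q_B + q_C) = 0.
Borealis's profit: π_B = (438 - 4Q)q_B - (201q_B). Setting ∂π_B/∂q_B = 0: 237 - 8q_B - 4(q_H + q_C) = 0.
Cinder's profit: π_C = (438 - 4Q)q_C - (128q_C). Setting ∂π_C/∂q_C = 0: 310 - 8q_C - 4(q_H + q_B) = 0.
Summing all 3 equations gives 811 − 16Q = 0, hence Q = 811/16.
Back-substituting: q_H = (264 − 811/4)/4 = 245/16, q_B = (237 − 811/4)/4 = 137/16, q_C = (310 − 811/4)/4 = 429/16.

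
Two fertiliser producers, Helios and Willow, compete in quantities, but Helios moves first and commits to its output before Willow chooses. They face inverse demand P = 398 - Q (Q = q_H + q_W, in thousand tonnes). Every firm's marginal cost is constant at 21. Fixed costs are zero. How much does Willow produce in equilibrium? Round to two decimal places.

94.25

Solve by backward induction. Given q_H, the follower Willow maximises π_W = (398 - q_H - q_W)q_W - 21q_W.
∂π_W/∂q_W = 377 - q_H - 2q_W = 0 gives the reaction function q_W = (377 - q_H)/2.
Helios substitutes q_W(q_H) into its own profit: π_H = q_H(398 - q_H - (377 - q_H)/2) - 21q_H = (419/2 - (1/2)q_H)q_H - 21q_H.
Maximising: ∂π_H/∂q_H = 377/2 - q_H = 0, giving q_H = 377/2.
Then q_W = (377 - 377/2)/2 = 377/4.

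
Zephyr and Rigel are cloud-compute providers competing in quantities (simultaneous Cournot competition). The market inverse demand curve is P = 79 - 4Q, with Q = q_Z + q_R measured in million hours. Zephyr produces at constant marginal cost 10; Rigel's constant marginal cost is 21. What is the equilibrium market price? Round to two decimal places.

36.67

Zephyr's profit: π_Z = (79 - 4Q)q_Z - (10q_Z). Setting ∂π_Z/∂q_Z = 0: 69 - 8q_Z - 4(q_R) = 0.
Rigel's first-order condition: 58 - 8q_R - 4(q_Z) = 0.
So q_Z = (69 - 4q_R)/8 and q_R = (58 - 4q_Z)/8.
Substituting one into the other gives q_Z = 20/3 and q_R = 47/12.
Total output Q = 127/12, so price P = 79 - 4·(127/12) = 110/3.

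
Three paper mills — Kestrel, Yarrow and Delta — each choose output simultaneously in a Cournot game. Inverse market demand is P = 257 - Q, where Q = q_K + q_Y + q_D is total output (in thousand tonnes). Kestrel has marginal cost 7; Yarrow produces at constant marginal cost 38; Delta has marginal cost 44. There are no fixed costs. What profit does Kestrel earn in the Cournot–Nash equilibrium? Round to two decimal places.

6320.25

Kestrel's profit: π_K = (257 - Q)q_K - (7q_K). Setting ∂π_K/∂q_K = 0: 250 - 2q_K - (q_Y + q_D) = 0.
Yarrow's profit: π_Y = (257 - Q)q_Y - (38q_Y). Setting ∂π_Y/∂q_Y = 0: 219 - 2q_Y - (q_K + q_D) = 0.
Delta's profit: π_D = (257 - Q)q_D - (44q_D). Setting ∂π_D/∂q_D = 0: 213 - 2q_D - (q_K + q_Y) = 0.
Adding the 3 conditions: 682 − 2Q − 2Q = 0, i.e. Q = 341/2.
Back-substituting: q_K = (250 − 341/2) = 159/2, q_Y = (219 − 341/2) = 97/2, q_D = (213 − 341/2) = 85/2.
Price P = 257 - 341/2 = 173/2.
Kestrel's profit: (173/2 - 7)·(159/2) = 6320.2500.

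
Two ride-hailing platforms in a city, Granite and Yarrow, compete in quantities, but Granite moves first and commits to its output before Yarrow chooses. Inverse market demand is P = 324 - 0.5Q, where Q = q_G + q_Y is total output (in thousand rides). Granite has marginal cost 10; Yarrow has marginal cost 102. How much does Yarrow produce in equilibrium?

Solve by backward induction. Given q_G, the follower Yarrow maximises π_Y = (324 - (1/2)q_G - (1/2)q_Y)q_Y - 102q_Y.
Setting the follower's marginal profit to zero, 222 - (1/2)q_G - q_Y = 0, i.e. q_Y = (222 - (1/2)q_G).
The leader anticipates this reaction. Substituting into P = 324 - 0.5Q gives P = 213 - (1/4)q_G, so π_G = (213 - (1/4)q_G)q_G - 10q_G.
The leader's first-order condition 203 - (1/2)q_G = 0 yields q_G = 406.
Then q_Y = (222 - (1/2)·406) = 19.

19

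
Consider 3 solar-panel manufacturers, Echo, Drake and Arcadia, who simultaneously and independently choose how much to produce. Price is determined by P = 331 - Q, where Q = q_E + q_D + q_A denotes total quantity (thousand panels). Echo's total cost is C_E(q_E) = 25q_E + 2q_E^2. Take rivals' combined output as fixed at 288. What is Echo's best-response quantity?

3

With rivals' combined output fixed at 288, Echo's profit is π_E = (331 - 288 - q_E)q_E - (25q_E + 2q_E²) = (43 - q_E)q_E - (25q_E + 2q_E²).
∂π_E/∂q_E = 18 - 6q_E = 0, so q_E = 3.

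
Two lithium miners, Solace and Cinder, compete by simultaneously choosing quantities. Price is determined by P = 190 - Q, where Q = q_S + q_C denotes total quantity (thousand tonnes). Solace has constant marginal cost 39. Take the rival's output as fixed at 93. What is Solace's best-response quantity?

With the rival's output fixed at 93, Solace's profit is π_S = (190 - 93 - q_S)q_S - (39q_S) = (97 - q_S)q_S - (39q_S).
∂π_S/∂q_S = 58 - 2q_S = 0, so q_S = 29.

29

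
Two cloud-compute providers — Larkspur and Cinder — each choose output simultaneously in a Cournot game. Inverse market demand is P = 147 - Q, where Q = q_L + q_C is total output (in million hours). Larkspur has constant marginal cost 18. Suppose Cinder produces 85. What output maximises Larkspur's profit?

With the rival's output fixed at 85, Larkspur's profit is π_L = (147 - 85 - q_L)q_L - (18q_L) = (62 - q_L)q_L - (18q_L).
∂π_L/∂q_L = 44 - 2q_L = 0, so q_L = 22.

22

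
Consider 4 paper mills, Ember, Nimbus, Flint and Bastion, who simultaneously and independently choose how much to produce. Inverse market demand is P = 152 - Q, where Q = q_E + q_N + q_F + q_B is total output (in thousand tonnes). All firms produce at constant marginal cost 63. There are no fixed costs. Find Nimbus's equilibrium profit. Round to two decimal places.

316.84

Each firm earns π_i = (152 - Q)q_i - 63q_i.
Setting ∂π_i/∂q_i = 0 with rivals' quantities fixed: 89 - 2q_i - Σ_{j≠i} q_j = 0.
With identical firms every q_j equals q_i, so Σ_{j≠i} q_j = 3q_i and 89 = 5q_i, giving q_i = 89/5.
Price P = 152 - 356/5 = 404/5.
Nimbus's profit: (404/5 - 63)·(89/5) = 316.8400.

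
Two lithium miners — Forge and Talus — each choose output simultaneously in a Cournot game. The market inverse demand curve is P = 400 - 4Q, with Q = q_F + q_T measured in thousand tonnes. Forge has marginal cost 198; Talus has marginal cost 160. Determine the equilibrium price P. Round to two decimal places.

252.67

Forge's profit: π_F = (400 - 4Q)q_F - (198q_F). Setting ∂π_F/∂q_F = 0: 202 - 8q_F - 4(q_T) = 0.
Talus's first-order condition: 240 - 8q_T - 4(q_F) = 0.
Best responses: q_F = (202 - 4q_T)/8, q_T = (240 - 4q_F)/8.
Substituting one into the other gives q_F = 41/3 and q_T = 139/6.
Total output Q = 221/6, so price P = 400 - 4·(221/6) = 758/3.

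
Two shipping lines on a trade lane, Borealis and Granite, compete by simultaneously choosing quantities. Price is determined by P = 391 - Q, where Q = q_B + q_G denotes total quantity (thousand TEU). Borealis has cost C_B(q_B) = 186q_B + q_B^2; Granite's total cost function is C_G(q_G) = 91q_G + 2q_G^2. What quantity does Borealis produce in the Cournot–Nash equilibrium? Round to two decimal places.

40.43

Borealis's profit: π_B = (391 - Q)q_B - (186q_B + q_B²). Setting ∂π_B/∂q_B = 0: 205 - 4q_B - (q_G) = 0.
Granite's first-order condition: 300 - 6q_G - (q_B) = 0.
Rearranging gives the reaction functions q_B = (205 - q_G)/4 and q_G = (300 - q_B)/6.
Substituting one into the other gives q_B = 930/23 and q_G = 995/23.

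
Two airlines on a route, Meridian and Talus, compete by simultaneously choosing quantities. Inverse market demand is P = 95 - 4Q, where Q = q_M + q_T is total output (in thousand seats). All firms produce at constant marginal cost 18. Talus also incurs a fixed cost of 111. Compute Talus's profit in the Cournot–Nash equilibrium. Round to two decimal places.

A representative firm's profit is π_i = q_i(95 - 4Q) - 18q_i.
First-order condition (treating rivals' output as given): 77 - 8q_i - 4q_j = 0.
With identical firms every q_j equals q_i, so q_j = q_i and 77 = 12q_i, giving q_i = 77/12.
Price P = 95 - 4·(77/6) = 131/3.
Talus's profit: (131/3 - 18)·(77/12) - 111 = 1933/36.

53.69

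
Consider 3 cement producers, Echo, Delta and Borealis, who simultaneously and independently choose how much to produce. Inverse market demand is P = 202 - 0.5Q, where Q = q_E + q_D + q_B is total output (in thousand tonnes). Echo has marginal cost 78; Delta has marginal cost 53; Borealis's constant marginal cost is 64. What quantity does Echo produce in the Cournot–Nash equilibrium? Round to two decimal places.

42.50

Echo's profit: π_E = (202 - 0.5Q)q_E - (78q_E). Setting ∂π_E/∂q_E = 0: 124 - q_E - (1/2)(q_D + q_B) = 0.
Delta's profit: π_D = (202 - 0.5Q)q_D - (53q_D). Setting ∂π_D/∂q_D = 0: 149 - q_D - (1/2)(q_E + q_B) = 0.
Borealis's profit: π_B = (202 - 0.5Q)q_B - (64q_B). Setting ∂π_B/∂q_B = 0: 138 - q_B - (1/2)(q_E + q_D) = 0.
Adding the 3 conditions: 411 − Q − Q = 0, i.e. Q = 411/2.
Back-substituting: q_E = (124 − 411/4)/(1/2) = 85/2, q_D = (149 − 411/4)/(1/2) = 185/2, q_B = (138 − 411/4)/(1/2) = 141/2.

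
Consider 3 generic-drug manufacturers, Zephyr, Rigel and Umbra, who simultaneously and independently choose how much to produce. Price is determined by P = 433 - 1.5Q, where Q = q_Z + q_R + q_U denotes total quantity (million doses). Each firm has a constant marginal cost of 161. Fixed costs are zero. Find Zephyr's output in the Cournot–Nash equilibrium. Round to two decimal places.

45.33

A representative firm's profit is π_i = q_i(433 - 1.5Q) - 161q_i.
First-order condition (treating rivals' output as given): 272 - 3q_i - (3/2)·Σ_{j≠i} q_j = 0.
By symmetry each firm produces the same amount; substituting Σ_{j≠i} q_j = 2q_i yields q_i = 272/6 = 136/3.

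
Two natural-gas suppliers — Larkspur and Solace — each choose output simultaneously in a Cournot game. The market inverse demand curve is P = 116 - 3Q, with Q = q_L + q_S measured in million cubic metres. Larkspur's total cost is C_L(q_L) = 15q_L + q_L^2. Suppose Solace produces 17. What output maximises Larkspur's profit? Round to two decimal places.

With the rival's output fixed at 17, Larkspur's profit is π_L = (116 - 3·17 - 3q_L)q_L - (15q_L + q_L²) = (65 - 3q_L)q_L - (15q_L + q_L²).
∂π_L/∂q_L = 50 - 8q_L = 0, so q_L = 25/4.

6.25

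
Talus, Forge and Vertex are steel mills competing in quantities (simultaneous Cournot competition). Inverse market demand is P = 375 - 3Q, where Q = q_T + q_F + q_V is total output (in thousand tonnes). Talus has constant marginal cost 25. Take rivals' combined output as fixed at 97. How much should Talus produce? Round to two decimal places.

With rivals' combined output fixed at 97, Talus's profit is π_T = (375 - 3·97 - 3q_T)q_T - (25q_T) = (84 - 3q_T)q_T - (25q_T).
∂π_T/∂q_T = 59 - 6q_T = 0, so q_T = 59/6.

9.83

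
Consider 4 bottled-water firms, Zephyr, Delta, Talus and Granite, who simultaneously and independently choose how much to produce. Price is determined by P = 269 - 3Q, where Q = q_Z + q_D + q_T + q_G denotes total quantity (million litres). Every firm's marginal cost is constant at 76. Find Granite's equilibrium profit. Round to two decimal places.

Each firm earns π_i = (269 - 3Q)q_i - 76q_i.
Setting ∂π_i/∂q_i = 0 with rivals' quantities fixed: 193 - 6q_i - 3·Σ_{j≠i} q_j = 0.
With identical firms every q_j equals q_i, so Σ_{j≠i} q_j = 3q_i and 193 = 15q_i, giving q_i = 193/15.
Price P = 269 - 3·(772/15) = 573/5.
Granite's profit: (573/5 - 76)·(193/15) = 496.6533.

496.65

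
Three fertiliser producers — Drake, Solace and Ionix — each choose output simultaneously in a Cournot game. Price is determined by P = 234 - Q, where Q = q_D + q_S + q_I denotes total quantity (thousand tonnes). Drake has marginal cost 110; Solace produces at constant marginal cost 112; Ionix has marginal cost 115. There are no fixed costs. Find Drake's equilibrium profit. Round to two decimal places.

1072.56

Drake's profit: π_D = (234 - Q)q_D - (110q_D). Setting ∂π_D/∂q_D = 0: 124 - 2q_D - (q_S + q_I) = 0.
Solace's first-order condition: 122 - 2q_S - (q_D + q_I) = 0.
Ionix's profit: π_I = (234 - Q)q_I - (115q_I). Setting ∂π_I/∂q_I = 0: 119 - 2q_I - (q_D + q_S) = 0.
Summing all 3 equations gives 365 − 4Q = 0, hence Q = 365/4.
Back-substituting: q_D = (124 − 365/4) = 131/4, q_S = (122 − 365/4) = 123/4, q_I = (119 − 365/4) = 111/4.
Price P = 234 - 365/4 = 571/4.
Drake's profit: (571/4 - 110)·(131/4) = 1072.5625.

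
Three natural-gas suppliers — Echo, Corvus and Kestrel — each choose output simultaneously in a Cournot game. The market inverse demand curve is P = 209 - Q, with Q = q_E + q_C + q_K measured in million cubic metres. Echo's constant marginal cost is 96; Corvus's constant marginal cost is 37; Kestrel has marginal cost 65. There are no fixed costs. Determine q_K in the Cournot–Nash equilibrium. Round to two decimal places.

36.75

Echo's profit: π_E = (209 - Q)q_E - (96q_E). Setting ∂π_E/∂q_E = 0: 113 - 2q_E - (q_C + q_K) = 0.
Corvus's profit: π_C = (209 - Q)q_C - (37q_C). Setting ∂π_C/∂q_C = 0: 172 - 2q_C - (q_E + q_K) = 0.
Kestrel's profit: π_K = (209 - Q)q_K - (65q_K). Setting ∂π_K/∂q_K = 0: 144 - 2q_K - (q_E + q_C) = 0.
Summing all 3 equations gives 429 − 4Q = 0, hence Q = 429/4.
Back-substituting: q_E = (113 − 429/4) = 23/4, q_C = (172 − 429/4) = 259/4, q_K = (144 − 429/4) = 147/4.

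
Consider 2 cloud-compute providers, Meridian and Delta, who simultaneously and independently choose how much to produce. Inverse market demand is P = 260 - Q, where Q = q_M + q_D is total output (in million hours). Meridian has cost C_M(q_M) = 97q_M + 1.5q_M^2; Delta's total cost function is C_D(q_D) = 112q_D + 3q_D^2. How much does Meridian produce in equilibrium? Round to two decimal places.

Meridian's profit: π_M = (260 - Q)q_M - (97q_M + (3/2)q_M²). Setting ∂π_M/∂q_M = 0: 163 - 5q_M - (q_D) = 0.
Delta's first-order condition: 148 - 8q_D - (q_M) = 0.
Best responses: q_M = (163 - q_D)/5, q_D = (148 - q_M)/8.
Solving the pair: q_M = 1156/39, q_D = 577/39.

29.64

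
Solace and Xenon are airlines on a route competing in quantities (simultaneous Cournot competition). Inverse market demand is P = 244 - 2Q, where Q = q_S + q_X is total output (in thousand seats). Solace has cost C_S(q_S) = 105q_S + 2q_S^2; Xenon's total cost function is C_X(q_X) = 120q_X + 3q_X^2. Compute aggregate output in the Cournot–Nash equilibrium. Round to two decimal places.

Solace's profit: π_S = (244 - 2Q)q_S - (105q_S + 2q_S²). Setting ∂π_S/∂q_S = 0: 139 - 8q_S - 2(q_X) = 0.
Xenon's profit: π_X = (244 - 2Q)q_X - (120q_X + 3q_X²). Setting ∂π_X/∂q_X = 0: 124 - 10q_X - 2(q_S) = 0.
So q_S = (139 - 2q_X)/8 and q_X = (124 - 2q_S)/10.
Solving the pair: q_S = 571/38, q_X = 357/38.
Total output Q = 571/38 + 357/38 = 464/19.

24.42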